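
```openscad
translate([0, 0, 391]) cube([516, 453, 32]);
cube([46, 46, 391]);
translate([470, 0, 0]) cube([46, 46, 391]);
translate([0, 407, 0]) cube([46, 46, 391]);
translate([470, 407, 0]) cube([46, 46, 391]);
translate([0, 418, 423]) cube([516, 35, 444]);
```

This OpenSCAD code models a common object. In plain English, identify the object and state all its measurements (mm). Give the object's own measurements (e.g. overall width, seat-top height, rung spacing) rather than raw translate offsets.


A chair. The seat is a 516×453×32 mm slab with its top at z = 423 mm, on four 46×46 mm corner legs (flush with the seat edges, standing on z = 0). A flat backrest 35 mm thick, 444 mm tall, spans the full seat width and rises from the seat top along its +y edge, rear face flush with the rear of the seat.


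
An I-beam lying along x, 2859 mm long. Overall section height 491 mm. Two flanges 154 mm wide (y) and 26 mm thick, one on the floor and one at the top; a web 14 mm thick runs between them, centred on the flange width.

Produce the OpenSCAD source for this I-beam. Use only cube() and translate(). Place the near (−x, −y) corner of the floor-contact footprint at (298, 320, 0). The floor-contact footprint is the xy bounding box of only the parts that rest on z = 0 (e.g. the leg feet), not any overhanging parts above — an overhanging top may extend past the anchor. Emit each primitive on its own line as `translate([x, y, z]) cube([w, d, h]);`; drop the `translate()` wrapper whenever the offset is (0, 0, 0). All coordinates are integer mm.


translate([298, 320, 0]) cube([2859, 154, 26]);
translate([298, 390, 26]) cube([2859, 14, 439]);
translate([298, 320, 465]) cube([2859, 154, 26]);


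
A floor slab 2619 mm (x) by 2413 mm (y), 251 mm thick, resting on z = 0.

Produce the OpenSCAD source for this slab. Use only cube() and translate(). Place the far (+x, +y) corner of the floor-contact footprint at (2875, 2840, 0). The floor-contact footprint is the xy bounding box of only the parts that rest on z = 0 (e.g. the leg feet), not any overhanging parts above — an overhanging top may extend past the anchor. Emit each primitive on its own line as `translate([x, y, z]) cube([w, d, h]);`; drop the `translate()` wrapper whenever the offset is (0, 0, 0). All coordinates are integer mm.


translate([256, 427, 0]) cube([2619, 2413, 251]);


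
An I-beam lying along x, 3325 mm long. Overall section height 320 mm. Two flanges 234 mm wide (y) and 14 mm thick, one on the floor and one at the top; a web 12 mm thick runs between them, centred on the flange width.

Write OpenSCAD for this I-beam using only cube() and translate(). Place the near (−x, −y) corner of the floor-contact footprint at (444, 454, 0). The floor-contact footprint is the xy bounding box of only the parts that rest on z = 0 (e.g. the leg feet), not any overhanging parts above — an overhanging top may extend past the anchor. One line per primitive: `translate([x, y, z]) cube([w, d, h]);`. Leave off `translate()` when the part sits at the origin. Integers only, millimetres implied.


translate([444, 454, 0]) cube([3325, 234, 14]);
translate([444, 565, 14]) cube([3325, 12, 292]);
translate([444, 454, 306]) cube([3325, 234, 14]);


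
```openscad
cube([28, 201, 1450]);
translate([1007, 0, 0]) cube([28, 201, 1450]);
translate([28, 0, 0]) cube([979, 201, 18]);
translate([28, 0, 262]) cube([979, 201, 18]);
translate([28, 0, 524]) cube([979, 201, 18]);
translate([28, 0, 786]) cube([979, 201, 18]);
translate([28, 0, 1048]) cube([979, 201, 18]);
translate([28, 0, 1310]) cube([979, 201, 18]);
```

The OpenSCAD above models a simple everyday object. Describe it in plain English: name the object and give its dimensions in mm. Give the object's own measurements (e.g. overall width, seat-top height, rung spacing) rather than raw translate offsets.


An open bookshelf. Two side panels, each 28 mm thick, 201 mm deep and 1450 mm tall, stand 1035 mm apart (outside-to-outside). Between them sit 6 shelves, each 18 mm thick and 201 mm deep, spanning the full gap between the sides. The bottom shelf rests on the floor (its underside at z = 0) and the clear gap between one shelf's top and the next shelf's underside is 244 mm.


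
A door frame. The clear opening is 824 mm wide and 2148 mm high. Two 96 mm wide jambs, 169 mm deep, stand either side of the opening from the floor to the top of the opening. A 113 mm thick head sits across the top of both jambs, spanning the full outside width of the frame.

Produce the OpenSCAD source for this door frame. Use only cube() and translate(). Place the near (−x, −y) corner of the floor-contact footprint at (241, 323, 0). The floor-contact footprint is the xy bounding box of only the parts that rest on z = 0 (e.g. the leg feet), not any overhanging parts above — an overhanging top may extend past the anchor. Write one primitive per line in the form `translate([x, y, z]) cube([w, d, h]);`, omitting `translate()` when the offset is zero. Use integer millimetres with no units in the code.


translate([241, 323, 0]) cube([96, 169, 2148]);
translate([1161, 323, 0]) cube([96, 169, 2148]);
translate([241, 323, 2148]) cube([1016, 169, 113]);


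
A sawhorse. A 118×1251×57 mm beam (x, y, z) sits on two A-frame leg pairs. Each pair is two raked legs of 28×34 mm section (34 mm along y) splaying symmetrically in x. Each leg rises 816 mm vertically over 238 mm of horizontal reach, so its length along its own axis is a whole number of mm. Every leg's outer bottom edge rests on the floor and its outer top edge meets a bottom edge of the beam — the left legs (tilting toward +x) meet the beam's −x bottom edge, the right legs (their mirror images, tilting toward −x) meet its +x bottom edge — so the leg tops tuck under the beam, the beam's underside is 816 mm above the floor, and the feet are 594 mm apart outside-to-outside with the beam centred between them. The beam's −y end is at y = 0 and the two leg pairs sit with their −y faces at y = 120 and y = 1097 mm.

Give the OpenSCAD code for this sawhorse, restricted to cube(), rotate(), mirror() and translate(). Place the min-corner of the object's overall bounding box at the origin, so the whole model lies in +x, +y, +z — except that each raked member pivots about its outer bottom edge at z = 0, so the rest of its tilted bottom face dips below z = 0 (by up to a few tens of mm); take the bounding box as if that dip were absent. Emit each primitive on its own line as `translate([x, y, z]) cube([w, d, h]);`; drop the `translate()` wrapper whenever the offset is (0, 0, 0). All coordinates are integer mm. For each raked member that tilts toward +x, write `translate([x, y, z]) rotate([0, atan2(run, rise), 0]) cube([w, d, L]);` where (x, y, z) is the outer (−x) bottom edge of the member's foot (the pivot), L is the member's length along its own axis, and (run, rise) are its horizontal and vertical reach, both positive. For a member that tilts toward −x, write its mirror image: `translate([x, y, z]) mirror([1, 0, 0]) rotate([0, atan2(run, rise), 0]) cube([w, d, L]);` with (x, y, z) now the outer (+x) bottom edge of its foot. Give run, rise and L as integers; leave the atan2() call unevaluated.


translate([238, 0, 816]) cube([118, 1251, 57]);
translate([0, 120, 0]) rotate([0, atan2(238, 816), 0]) cube([28, 34, 850]);
translate([594, 120, 0]) mirror([1, 0, 0]) rotate([0, atan2(238, 816), 0]) cube([28, 34, 850]);
translate([0, 1097, 0]) rotate([0, atan2(238, 816), 0]) cube([28, 34, 850]);
translate([594, 1097, 0]) mirror([1, 0, 0]) rotate([0, atan2(238, 816), 0]) cube([28, 34, 850]);


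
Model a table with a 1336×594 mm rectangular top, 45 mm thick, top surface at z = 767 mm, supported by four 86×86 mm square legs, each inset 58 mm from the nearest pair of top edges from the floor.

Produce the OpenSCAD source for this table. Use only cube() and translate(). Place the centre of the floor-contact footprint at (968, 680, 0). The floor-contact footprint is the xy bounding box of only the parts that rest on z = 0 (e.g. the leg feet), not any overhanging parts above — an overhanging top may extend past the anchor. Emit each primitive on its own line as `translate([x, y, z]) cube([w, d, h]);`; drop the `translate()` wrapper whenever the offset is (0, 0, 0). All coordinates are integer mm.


translate([300, 383, 722]) cube([1336, 594, 45]);
translate([358, 441, 0]) cube([86, 86, 722]);
translate([1492, 441, 0]) cube([86, 86, 722]);
translate([358, 833, 0]) cube([86, 86, 722]);
translate([1492, 833, 0]) cube([86, 86, 722]);


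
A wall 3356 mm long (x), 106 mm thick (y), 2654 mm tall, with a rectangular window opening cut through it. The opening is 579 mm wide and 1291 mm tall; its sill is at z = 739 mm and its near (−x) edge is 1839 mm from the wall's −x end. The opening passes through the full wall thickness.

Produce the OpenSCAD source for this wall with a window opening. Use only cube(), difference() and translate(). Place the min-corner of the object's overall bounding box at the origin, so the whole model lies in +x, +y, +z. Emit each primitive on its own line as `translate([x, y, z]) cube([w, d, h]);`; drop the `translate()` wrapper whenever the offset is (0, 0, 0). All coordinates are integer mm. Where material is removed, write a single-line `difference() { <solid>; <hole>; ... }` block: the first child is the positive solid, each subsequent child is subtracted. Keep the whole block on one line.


difference() { cube([3356, 106, 2654]); translate([1839, 0, 739]) cube([579, 106, 1291]); }


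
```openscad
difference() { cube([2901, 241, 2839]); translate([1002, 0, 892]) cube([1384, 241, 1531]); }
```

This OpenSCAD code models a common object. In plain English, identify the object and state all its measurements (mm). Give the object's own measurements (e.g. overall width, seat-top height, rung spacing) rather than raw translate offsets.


A wall 2901 mm long (x), 241 mm thick (y), 2839 mm tall, with a rectangular window opening cut through it. The opening is 1384 mm wide and 1531 mm tall; its sill is at z = 892 mm and its near (−x) edge is 1002 mm from the wall's −x end. The opening passes through the full wall thickness.


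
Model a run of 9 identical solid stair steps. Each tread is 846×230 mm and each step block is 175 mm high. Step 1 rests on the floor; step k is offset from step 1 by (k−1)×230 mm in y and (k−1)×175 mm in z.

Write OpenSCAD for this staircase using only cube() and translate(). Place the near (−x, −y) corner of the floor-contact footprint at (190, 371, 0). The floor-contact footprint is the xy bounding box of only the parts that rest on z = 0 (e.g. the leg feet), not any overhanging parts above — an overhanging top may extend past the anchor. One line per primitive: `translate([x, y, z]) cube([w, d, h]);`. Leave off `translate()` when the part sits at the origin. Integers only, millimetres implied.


translate([190, 371, 0]) cube([846, 230, 175]);
translate([190, 601, 175]) cube([846, 230, 175]);
translate([190, 831, 350]) cube([846, 230, 175]);
translate([190, 1061, 525]) cube([846, 230, 175]);
translate([190, 1291, 700]) cube([846, 230, 175]);
translate([190, 1521, 875]) cube([846, 230, 175]);
translate([190, 1751, 1050]) cube([846, 230, 175]);
translate([190, 1981, 1225]) cube([846, 230, 175]);
translate([190, 2211, 1400]) cube([846, 230, 175]);


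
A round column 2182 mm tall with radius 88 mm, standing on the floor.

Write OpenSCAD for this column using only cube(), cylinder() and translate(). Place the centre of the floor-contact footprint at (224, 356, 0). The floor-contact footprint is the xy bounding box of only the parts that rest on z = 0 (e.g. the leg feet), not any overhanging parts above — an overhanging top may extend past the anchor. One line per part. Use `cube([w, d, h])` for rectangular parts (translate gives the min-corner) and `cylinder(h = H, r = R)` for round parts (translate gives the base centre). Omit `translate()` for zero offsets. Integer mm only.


translate([224, 356, 0]) cylinder(h = 2182, r = 88);


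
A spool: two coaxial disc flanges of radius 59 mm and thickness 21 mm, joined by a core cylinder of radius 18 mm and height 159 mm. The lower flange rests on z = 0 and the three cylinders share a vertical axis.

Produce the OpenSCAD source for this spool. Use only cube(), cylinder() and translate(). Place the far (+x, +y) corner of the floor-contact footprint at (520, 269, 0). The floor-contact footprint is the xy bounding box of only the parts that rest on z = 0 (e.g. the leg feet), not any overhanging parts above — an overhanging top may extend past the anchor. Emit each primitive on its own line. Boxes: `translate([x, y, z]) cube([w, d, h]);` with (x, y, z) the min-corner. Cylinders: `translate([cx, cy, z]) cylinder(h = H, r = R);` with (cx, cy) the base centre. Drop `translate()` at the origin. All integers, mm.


translate([461, 210, 0]) cylinder(h = 21, r = 59);
translate([461, 210, 21]) cylinder(h = 159, r = 18);
translate([461, 210, 180]) cylinder(h = 21, r = 59);


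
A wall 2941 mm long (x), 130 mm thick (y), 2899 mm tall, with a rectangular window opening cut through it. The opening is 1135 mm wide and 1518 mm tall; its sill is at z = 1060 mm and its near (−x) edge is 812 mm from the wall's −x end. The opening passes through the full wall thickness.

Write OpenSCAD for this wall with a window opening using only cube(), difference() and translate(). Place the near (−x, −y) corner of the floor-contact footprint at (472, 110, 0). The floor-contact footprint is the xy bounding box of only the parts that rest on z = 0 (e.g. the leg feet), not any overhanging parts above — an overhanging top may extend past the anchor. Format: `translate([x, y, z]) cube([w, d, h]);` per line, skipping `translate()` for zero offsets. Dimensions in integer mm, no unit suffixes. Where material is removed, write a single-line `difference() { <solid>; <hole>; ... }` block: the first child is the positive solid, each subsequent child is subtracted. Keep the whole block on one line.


difference() { translate([472, 110, 0]) cube([2941, 130, 2899]); translate([1284, 110, 1060]) cube([1135, 130, 1518]); }


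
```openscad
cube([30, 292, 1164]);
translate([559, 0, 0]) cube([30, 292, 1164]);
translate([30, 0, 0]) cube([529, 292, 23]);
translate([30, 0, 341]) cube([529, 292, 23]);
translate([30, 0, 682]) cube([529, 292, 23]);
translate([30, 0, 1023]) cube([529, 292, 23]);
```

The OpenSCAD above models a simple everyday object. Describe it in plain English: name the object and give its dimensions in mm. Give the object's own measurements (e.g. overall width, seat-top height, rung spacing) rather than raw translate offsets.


An open bookshelf. Two side panels, each 30 mm thick, 292 mm deep and 1164 mm tall, stand 589 mm apart (outside-to-outside). Between them sit 4 shelves, each 23 mm thick and 292 mm deep, spanning the full gap between the sides. The bottom shelf rests on the floor (its underside at z = 0) and the clear gap between one shelf's top and the next shelf's underside is 318 mm.


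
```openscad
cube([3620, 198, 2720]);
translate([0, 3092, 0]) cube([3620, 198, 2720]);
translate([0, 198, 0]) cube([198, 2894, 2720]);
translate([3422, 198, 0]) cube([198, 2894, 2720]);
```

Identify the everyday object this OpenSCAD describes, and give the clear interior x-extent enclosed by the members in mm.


A house (or room) frame. The interior width is 3224 mm.

Four 2720 mm walls enclosing a rectangle with no floor or roof — a room or house frame. Outside width is 3620 mm and wall thickness is 198 mm, so the interior width is 3620 − 2 × 198 = 3224 mm.


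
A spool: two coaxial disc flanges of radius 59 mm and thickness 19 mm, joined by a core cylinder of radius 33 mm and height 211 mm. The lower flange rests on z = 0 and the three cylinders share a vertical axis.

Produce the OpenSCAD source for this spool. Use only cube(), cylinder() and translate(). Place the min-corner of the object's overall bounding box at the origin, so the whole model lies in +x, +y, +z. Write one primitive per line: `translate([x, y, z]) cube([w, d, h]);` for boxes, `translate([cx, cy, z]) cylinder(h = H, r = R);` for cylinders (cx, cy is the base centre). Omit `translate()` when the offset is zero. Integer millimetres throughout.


translate([59, 59, 0]) cylinder(h = 19, r = 59);
translate([59, 59, 19]) cylinder(h = 211, r = 33);
translate([59, 59, 230]) cylinder(h = 19, r = 59);


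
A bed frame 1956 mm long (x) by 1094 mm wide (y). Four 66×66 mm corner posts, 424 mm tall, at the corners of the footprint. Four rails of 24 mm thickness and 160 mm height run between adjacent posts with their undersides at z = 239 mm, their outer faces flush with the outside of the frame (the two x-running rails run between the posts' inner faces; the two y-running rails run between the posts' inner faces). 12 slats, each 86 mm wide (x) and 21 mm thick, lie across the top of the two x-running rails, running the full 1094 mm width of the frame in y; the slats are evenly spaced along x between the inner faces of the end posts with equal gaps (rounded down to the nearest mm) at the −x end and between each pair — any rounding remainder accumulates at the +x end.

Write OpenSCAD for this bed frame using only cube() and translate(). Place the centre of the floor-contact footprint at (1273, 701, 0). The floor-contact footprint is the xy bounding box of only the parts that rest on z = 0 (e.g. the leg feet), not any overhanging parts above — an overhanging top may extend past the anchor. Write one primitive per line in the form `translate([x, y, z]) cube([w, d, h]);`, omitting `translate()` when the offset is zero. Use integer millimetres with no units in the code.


translate([295, 154, 0]) cube([66, 66, 424]);
translate([295, 1182, 0]) cube([66, 66, 424]);
translate([2185, 154, 0]) cube([66, 66, 424]);
translate([2185, 1182, 0]) cube([66, 66, 424]);
translate([361, 154, 239]) cube([1824, 24, 160]);
translate([361, 1224, 239]) cube([1824, 24, 160]);
translate([295, 220, 239]) cube([24, 962, 160]);
translate([2227, 220, 239]) cube([24, 962, 160]);
translate([421, 154, 399]) cube([86, 1094, 21]);
translate([567, 154, 399]) cube([86, 1094, 21]);
translate([713, 154, 399]) cube([86, 1094, 21]);
translate([859, 154, 399]) cube([86, 1094, 21]);
translate([1005, 154, 399]) cube([86, 1094, 21]);
translate([1151, 154, 399]) cube([86, 1094, 21]);
translate([1297, 154, 399]) cube([86, 1094, 21]);
translate([1443, 154, 399]) cube([86, 1094, 21]);
translate([1589, 154, 399]) cube([86, 1094, 21]);
translate([1735, 154, 399]) cube([86, 1094, 21]);
translate([1881, 154, 399]) cube([86, 1094, 21]);
translate([2027, 154, 399]) cube([86, 1094, 21]);


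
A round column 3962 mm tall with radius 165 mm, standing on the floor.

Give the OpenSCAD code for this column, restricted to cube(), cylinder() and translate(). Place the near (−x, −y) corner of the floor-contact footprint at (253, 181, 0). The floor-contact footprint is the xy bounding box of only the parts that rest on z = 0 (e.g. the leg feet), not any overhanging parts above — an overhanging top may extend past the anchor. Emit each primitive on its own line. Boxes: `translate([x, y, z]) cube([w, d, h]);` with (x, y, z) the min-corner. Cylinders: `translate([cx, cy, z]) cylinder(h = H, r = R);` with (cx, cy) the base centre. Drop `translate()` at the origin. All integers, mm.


translate([418, 346, 0]) cylinder(h = 3962, r = 165);


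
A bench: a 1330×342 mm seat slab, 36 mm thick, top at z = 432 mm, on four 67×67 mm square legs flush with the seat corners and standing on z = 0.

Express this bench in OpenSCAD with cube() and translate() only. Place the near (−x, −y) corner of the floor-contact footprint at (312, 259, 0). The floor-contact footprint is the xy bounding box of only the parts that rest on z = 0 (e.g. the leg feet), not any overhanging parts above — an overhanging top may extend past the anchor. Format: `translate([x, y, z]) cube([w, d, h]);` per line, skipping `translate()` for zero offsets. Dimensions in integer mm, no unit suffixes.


translate([312, 259, 396]) cube([1330, 342, 36]);
translate([312, 259, 0]) cube([67, 67, 396]);
translate([312, 534, 0]) cube([67, 67, 396]);
translate([1575, 259, 0]) cube([67, 67, 396]);
translate([1575, 534, 0]) cube([67, 67, 396]);


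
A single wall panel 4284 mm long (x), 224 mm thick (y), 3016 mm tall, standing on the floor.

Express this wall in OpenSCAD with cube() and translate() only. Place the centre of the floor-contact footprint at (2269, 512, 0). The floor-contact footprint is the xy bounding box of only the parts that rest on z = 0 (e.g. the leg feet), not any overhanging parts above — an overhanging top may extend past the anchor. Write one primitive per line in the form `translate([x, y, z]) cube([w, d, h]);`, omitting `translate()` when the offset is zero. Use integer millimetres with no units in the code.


translate([127, 400, 0]) cube([4284, 224, 3016]);


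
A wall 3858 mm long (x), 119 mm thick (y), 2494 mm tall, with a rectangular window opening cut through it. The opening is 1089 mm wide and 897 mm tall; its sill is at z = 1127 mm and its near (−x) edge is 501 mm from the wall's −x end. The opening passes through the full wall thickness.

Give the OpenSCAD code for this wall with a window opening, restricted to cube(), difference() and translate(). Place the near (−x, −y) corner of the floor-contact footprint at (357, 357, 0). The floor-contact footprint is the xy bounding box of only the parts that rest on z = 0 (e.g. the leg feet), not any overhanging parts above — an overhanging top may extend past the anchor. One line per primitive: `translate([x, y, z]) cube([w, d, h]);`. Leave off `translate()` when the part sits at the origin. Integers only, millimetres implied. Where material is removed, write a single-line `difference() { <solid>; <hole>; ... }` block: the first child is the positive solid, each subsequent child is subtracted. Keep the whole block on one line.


difference() { translate([357, 357, 0]) cube([3858, 119, 2494]); translate([858, 357, 1127]) cube([1089, 119, 897]); }


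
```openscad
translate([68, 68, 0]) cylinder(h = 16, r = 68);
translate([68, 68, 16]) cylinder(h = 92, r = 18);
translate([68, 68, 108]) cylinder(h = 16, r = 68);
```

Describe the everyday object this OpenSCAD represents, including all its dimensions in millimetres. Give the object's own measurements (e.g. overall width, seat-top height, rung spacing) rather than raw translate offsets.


A spool: two coaxial disc flanges of radius 68 mm and thickness 16 mm, joined by a core cylinder of radius 18 mm and height 92 mm. The lower flange rests on z = 0 and the three cylinders share a vertical axis.


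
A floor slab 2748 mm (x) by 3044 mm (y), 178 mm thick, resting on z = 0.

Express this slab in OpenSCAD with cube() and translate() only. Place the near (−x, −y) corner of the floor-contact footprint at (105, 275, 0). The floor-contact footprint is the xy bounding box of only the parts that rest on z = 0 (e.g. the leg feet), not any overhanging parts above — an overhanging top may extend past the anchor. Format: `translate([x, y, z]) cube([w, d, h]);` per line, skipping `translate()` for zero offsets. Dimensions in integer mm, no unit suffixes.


translate([105, 275, 0]) cube([2748, 3044, 178]);


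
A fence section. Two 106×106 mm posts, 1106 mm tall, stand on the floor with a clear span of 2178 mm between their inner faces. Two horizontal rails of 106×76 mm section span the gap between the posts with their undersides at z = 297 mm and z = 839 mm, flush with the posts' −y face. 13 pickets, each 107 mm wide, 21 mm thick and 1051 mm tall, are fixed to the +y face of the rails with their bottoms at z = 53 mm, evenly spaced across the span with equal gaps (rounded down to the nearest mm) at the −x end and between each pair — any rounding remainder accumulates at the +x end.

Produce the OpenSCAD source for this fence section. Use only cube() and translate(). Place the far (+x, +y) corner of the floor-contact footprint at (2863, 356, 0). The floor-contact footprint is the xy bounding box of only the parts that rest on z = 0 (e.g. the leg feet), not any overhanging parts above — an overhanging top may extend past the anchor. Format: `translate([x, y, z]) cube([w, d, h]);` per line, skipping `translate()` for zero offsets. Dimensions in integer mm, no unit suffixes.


translate([473, 250, 0]) cube([106, 106, 1106]);
translate([2757, 250, 0]) cube([106, 106, 1106]);
translate([579, 250, 297]) cube([2178, 106, 76]);
translate([579, 250, 839]) cube([2178, 106, 76]);
translate([635, 356, 53]) cube([107, 21, 1051]);
translate([798, 356, 53]) cube([107, 21, 1051]);
translate([961, 356, 53]) cube([107, 21, 1051]);
translate([1124, 356, 53]) cube([107, 21, 1051]);
translate([1287, 356, 53]) cube([107, 21, 1051]);
translate([1450, 356, 53]) cube([107, 21, 1051]);
translate([1613, 356, 53]) cube([107, 21, 1051]);
translate([1776, 356, 53]) cube([107, 21, 1051]);
translate([1939, 356, 53]) cube([107, 21, 1051]);
translate([2102, 356, 53]) cube([107, 21, 1051]);
translate([2265, 356, 53]) cube([107, 21, 1051]);
translate([2428, 356, 53]) cube([107, 21, 1051]);
translate([2591, 356, 53]) cube([107, 21, 1051]);


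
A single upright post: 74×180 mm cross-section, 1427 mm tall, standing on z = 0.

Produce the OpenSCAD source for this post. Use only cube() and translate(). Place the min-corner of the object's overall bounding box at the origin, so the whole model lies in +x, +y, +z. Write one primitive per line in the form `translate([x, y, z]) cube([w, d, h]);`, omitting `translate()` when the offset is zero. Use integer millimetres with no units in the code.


cube([74, 180, 1427]);


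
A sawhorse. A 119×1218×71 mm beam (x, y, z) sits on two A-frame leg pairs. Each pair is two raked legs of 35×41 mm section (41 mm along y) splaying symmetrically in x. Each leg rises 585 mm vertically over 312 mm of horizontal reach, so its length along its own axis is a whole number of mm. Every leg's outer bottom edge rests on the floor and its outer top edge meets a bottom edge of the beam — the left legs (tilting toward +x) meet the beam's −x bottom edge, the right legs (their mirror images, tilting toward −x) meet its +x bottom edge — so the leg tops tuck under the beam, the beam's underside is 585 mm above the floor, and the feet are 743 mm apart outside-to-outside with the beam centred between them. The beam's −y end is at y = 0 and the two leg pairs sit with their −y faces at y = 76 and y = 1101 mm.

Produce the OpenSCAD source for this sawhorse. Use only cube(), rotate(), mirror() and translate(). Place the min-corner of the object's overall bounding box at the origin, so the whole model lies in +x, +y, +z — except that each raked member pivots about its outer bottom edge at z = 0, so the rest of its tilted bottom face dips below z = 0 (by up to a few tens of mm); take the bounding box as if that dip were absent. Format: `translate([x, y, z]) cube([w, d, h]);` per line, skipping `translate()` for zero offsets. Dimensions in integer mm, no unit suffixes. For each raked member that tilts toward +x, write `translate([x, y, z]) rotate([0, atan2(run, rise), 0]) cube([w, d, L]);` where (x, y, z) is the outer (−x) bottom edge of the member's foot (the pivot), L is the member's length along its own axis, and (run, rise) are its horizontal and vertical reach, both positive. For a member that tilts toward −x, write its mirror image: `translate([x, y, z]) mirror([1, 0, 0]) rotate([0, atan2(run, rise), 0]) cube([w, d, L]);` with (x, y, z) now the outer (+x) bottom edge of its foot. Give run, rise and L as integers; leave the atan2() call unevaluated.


translate([312, 0, 585]) cube([119, 1218, 71]);
translate([0, 76, 0]) rotate([0, atan2(312, 585), 0]) cube([35, 41, 663]);
translate([743, 76, 0]) mirror([1, 0, 0]) rotate([0, atan2(312, 585), 0]) cube([35, 41, 663]);
translate([0, 1101, 0]) rotate([0, atan2(312, 585), 0]) cube([35, 41, 663]);
translate([743, 1101, 0]) mirror([1, 0, 0]) rotate([0, atan2(312, 585), 0]) cube([35, 41, 663]);


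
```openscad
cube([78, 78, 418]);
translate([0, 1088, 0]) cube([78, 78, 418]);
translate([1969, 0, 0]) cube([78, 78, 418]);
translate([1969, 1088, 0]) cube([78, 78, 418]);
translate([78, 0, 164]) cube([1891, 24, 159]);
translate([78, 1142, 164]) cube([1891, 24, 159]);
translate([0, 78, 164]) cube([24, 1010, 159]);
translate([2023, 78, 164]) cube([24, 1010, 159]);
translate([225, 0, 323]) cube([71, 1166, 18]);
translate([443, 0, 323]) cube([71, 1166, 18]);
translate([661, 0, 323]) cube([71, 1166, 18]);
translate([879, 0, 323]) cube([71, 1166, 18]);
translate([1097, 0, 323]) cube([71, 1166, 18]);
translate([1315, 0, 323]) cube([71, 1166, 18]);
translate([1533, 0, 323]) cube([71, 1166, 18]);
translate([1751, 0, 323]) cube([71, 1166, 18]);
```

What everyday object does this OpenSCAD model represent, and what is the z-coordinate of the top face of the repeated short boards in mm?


A bed frame. The slat-top height is 341 mm.

Four posts, four rails, and a row of slats — a bed frame. Slats sit on the rails at z = 164 + 159 = 323; with slat thickness 18, the top is 341 mm.


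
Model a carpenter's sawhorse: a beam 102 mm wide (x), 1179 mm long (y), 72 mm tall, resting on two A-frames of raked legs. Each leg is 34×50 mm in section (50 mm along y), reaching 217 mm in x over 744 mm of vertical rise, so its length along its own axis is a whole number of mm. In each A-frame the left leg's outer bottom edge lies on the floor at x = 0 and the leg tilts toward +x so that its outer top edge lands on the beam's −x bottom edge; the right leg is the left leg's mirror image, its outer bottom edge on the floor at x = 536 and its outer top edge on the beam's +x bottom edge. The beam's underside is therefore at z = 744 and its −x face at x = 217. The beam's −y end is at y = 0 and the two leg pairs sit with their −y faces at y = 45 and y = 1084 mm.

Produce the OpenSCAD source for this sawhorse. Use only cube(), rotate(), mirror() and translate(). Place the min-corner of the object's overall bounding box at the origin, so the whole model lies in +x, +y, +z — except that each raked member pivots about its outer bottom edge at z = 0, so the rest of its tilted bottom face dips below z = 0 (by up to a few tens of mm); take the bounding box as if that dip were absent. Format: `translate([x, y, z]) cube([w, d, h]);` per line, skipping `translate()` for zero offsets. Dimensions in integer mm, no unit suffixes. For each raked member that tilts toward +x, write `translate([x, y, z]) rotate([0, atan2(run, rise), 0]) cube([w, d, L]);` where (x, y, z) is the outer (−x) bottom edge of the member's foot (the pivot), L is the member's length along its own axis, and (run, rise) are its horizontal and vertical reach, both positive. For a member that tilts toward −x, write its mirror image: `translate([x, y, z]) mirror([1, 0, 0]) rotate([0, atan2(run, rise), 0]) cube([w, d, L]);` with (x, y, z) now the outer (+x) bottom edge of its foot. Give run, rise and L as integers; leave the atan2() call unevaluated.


translate([217, 0, 744]) cube([102, 1179, 72]);
translate([0, 45, 0]) rotate([0, atan2(217, 744), 0]) cube([34, 50, 775]);
translate([536, 45, 0]) mirror([1, 0, 0]) rotate([0, atan2(217, 744), 0]) cube([34, 50, 775]);
translate([0, 1084, 0]) rotate([0, atan2(217, 744), 0]) cube([34, 50, 775]);
translate([536, 1084, 0]) mirror([1, 0, 0]) rotate([0, atan2(217, 744), 0]) cube([34, 50, 775]);


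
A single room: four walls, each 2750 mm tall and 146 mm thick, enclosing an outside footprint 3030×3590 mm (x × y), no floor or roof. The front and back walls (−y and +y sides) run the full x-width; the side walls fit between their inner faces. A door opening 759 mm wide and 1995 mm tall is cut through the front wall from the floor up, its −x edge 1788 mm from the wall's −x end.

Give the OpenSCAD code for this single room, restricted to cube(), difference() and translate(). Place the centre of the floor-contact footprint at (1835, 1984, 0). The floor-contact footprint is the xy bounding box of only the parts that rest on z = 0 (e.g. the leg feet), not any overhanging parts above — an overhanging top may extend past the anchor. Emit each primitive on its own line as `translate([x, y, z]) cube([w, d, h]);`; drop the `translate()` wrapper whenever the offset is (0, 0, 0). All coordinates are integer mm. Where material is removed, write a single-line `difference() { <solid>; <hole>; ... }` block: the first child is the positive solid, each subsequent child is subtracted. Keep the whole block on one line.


difference() { translate([320, 189, 0]) cube([3030, 146, 2750]); translate([2108, 189, 0]) cube([759, 146, 1995]); }
translate([320, 3633, 0]) cube([3030, 146, 2750]);
translate([320, 335, 0]) cube([146, 3298, 2750]);
translate([3204, 335, 0]) cube([146, 3298, 2750]);


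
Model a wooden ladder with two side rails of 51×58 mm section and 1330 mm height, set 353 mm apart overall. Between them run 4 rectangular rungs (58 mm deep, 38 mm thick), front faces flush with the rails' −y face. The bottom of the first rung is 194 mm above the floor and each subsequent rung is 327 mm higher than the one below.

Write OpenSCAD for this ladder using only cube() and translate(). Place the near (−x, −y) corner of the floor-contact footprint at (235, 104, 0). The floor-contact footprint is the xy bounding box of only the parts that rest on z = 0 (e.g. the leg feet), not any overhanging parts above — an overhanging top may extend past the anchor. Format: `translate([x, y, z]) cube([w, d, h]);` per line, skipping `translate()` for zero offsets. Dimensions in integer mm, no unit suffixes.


// rung span = 353 - 2*51 = 251
// rung[k] z = 194 + k*327
translate([235, 104, 0]) cube([51, 58, 1330]);
translate([537, 104, 0]) cube([51, 58, 1330]);
translate([286, 104, 194]) cube([251, 58, 38]);
translate([286, 104, 521]) cube([251, 58, 38]);
translate([286, 104, 848]) cube([251, 58, 38]);
translate([286, 104, 1175]) cube([251, 58, 38]);


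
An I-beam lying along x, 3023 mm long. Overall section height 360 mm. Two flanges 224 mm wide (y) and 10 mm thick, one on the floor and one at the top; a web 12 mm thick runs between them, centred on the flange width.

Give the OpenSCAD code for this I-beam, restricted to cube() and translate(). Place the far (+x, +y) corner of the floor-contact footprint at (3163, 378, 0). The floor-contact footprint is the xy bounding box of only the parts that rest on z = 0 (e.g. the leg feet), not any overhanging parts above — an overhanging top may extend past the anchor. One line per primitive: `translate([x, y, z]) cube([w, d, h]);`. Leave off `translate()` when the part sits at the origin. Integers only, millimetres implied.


translate([140, 154, 0]) cube([3023, 224, 10]);
translate([140, 260, 10]) cube([3023, 12, 340]);
translate([140, 154, 350]) cube([3023, 224, 10]);


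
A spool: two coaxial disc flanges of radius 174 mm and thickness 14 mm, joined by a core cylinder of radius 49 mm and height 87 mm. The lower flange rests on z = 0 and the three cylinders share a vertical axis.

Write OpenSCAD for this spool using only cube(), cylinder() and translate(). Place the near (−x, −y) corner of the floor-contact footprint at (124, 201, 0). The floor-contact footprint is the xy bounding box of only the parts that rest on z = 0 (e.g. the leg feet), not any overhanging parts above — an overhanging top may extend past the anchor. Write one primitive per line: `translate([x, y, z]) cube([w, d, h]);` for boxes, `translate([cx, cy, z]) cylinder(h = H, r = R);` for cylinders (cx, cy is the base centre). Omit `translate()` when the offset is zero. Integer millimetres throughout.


translate([298, 375, 0]) cylinder(h = 14, r = 174);
translate([298, 375, 14]) cylinder(h = 87, r = 49);
translate([298, 375, 101]) cylinder(h = 14, r = 174);


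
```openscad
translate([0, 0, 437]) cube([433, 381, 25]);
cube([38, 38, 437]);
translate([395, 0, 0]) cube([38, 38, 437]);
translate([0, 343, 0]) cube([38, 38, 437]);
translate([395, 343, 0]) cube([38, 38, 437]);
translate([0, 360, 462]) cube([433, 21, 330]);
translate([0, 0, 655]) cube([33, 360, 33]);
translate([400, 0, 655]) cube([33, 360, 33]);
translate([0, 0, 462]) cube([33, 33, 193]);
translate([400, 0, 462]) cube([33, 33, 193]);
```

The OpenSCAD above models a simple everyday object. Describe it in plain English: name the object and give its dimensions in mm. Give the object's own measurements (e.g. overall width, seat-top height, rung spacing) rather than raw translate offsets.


A chair. The seat is a 433×381×25 mm slab with its top at z = 462 mm, on four 38×38 mm corner legs (flush with the seat edges, standing on z = 0). A flat backrest 21 mm thick, 330 mm tall, spans the full seat width and rises from the seat top along its +y edge, rear face flush with the rear of the seat. Two armrests of 33×33 mm section run along each side from the seat's front edge to the front of the backrest, top faces 226 mm above the seat top and outer faces flush with the seat's x-edges; a 33×33 mm post under the front of each armrest stands on the seat at the front corner.


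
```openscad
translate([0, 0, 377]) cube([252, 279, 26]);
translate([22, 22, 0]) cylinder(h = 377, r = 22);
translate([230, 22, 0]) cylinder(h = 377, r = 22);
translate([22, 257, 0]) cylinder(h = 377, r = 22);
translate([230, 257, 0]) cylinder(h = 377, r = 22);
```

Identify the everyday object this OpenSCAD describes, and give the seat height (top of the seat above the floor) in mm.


A stool. The seat height is 403 mm.

A 252×279×26 slab at z = 377 on four corner cylinders — a stool. The seat top is 377 + 26 = 403 mm.


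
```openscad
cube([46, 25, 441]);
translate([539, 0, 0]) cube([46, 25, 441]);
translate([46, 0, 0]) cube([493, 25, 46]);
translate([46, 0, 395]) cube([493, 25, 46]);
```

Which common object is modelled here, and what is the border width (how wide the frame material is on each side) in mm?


A picture frame. The border width is 46 mm.

Four thin pieces enclosing a rectangular opening — a picture frame. The two full-height stiles are 441 mm tall; the top rail sits at z = 395 and is 46 mm tall, so the border above the opening is 441 − 395 = 46 mm, matching the stile x-width.


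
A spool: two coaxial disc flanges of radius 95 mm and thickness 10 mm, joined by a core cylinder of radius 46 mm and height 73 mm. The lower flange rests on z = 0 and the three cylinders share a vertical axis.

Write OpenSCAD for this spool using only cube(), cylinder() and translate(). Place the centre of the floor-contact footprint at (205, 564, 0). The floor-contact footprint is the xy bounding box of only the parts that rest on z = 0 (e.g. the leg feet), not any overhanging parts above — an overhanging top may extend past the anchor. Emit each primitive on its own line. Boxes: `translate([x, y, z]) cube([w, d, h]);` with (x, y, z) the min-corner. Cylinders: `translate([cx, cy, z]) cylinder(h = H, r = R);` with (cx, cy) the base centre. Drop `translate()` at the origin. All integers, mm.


translate([205, 564, 0]) cylinder(h = 10, r = 95);
translate([205, 564, 10]) cylinder(h = 73, r = 46);
translate([205, 564, 83]) cylinder(h = 10, r = 95);


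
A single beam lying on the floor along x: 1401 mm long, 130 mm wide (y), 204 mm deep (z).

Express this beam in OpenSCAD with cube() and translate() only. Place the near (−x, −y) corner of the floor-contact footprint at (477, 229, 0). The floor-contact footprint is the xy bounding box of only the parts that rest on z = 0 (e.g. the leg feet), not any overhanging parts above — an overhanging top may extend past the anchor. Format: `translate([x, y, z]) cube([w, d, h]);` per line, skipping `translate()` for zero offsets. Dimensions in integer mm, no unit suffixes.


translate([477, 229, 0]) cube([1401, 130, 204]);


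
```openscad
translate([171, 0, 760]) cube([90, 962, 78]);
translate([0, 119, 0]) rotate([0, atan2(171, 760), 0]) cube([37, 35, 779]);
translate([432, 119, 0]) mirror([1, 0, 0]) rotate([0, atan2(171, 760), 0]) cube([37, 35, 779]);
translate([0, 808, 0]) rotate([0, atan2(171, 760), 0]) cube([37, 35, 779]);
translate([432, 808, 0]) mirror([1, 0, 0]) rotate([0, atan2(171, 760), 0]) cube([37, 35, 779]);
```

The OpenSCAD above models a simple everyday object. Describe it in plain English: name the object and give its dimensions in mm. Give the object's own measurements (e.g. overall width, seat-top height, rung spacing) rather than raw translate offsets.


A sawhorse. A 90×962×78 mm beam (x, y, z) sits on two A-frame leg pairs. Each pair is two raked legs of 37×35 mm section (35 mm along y) splaying symmetrically in x. Each leg rises 760 mm vertically over 171 mm of horizontal reach and is 779 mm long along its own axis. Every leg's outer bottom edge rests on the floor and its outer top edge meets a bottom edge of the beam — the left legs (tilting toward +x) meet the beam's −x bottom edge, the right legs (their mirror images, tilting toward −x) meet its +x bottom edge — so the leg tops tuck under the beam, the beam's underside is 760 mm above the floor, and the feet are 432 mm apart outside-to-outside with the beam centred between them. The two leg pairs are set in 119 mm from either end of the beam.
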